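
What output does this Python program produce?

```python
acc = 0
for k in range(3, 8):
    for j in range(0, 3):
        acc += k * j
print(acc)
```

k=3,j=0: acc = 0+0 = 0
k=3,j=1: acc = 0+3 = 3
k=3,j=2: acc = 3+6 = 9
k=4,j=0: acc = 9+0 = 9
k=4,j=1: acc = 9+4 = 13
k=4,j=2: acc = 13+8 = 21
k=5,j=0: acc = 21+0 = 21
k=5,j=1: acc = 21+5 = 26
k=5,j=2: acc = 26+10 = 36
k=6,j=0: acc = 36+0 = 36
k=6,j=1: acc = 36+6 = 42
k=6,j=2: acc = 42+12 = 54
k=7,j=0: acc = 54+0 = 54
k=7,j=1: acc = 54+7 = 61
k=7,j=2: acc = 61+14 = 75

75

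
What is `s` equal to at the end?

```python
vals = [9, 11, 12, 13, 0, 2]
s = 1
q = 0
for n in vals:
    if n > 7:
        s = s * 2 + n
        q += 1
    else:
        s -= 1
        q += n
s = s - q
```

n=9: >7, s = 1*2+9 = 11; q=1
n=11: >7, s = 11*2+11 = 33; q=2
n=12: >7, s = 33*2+12 = 78; q=3
n=13: >7, s = 78*2+13 = 169; q=4
n=0: not >7, s = 169-1 = 168; q=4
n=2: not >7, s = 168-1 = 167; q=6
s-q = 167-6 = 161

161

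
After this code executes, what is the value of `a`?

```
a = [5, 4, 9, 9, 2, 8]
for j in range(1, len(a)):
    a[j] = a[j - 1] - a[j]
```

[5, 1, -8, -17, -19, -27]

j=1: a[1] = 5-4 = 1 → [5, 1, 9, 9, 2, 8]
j=2: a[2] = 1-9 = -8 → [5, 1, -8, 9, 2, 8]
j=3: a[3] = (-8)-9 = -17 → [5, 1, -8, -17, 2, 8]
j=4: a[4] = (-17)-2 = -19 → [5, 1, -8, -17, -19, 8]
j=5: a[5] = (-19)-8 = -27 → [5, 1, -8, -17, -19, -27]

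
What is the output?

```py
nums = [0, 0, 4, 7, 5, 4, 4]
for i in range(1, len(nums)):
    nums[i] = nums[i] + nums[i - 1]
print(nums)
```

i=1: nums[1] = 0+0 = 0 → [0, 0, 4, 7, 5, 4, 4]
i=2: nums[2] = 4+0 = 4 → [0, 0, 4, 7, 5, 4, 4]
i=3: nums[3] = 7+4 = 11 → [0, 0, 4, 11, 5, 4, 4]
i=4: nums[4] = 5+11 = 16 → [0, 0, 4, 11, 16, 4, 4]
i=5: nums[5] = 4+16 = 20 → [0, 0, 4, 11, 16, 20, 4]
i=6: nums[6] = 4+20 = 24 → [0, 0, 4, 11, 16, 20, 24]

[0, 0, 4, 11, 16, 20, 24]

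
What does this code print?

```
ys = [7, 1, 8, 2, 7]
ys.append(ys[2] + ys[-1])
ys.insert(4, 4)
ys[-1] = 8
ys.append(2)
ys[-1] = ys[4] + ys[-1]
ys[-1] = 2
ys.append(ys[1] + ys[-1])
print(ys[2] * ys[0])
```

56

append ys[2]+ys[-1] = 8+7 = 15 → [7, 1, 8, 2, 7, 15]
insert 4 at 4 → [7, 1, 8, 2, 4, 7, 15]
ys[-1] = 8 → [7, 1, 8, 2, 4, 7, 8]
append 2 → [7, 1, 8, 2, 4, 7, 8, 2]
ys[-1] = ys[4]+ys[-1] = 4+2 = 6 → [7, 1, 8, 2, 4, 7, 8, 6]
ys[-1] = 2 → [7, 1, 8, 2, 4, 7, 8, 2]
append ys[1]+ys[-1] = 1+2 = 3 → [7, 1, 8, 2, 4, 7, 8, 2, 3]
ys[2]*ys[0] = 8*7 = 56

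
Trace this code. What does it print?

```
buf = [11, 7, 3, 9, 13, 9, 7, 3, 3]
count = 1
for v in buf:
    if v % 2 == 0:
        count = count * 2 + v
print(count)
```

v=11: not even
v=7: not even
v=3: not even
v=9: not even
v=13: not even
v=9: not even
v=7: not even
v=3: not even
v=3: not even

1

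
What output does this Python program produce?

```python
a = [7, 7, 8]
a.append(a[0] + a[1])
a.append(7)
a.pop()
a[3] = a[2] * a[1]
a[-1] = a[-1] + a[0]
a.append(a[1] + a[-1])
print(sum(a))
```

155

append a[0]+a[1] = 7+7 = 14 → [7, 7, 8, 14]
append 7 → [7, 7, 8, 14, 7]
pop() removes 7 → [7, 7, 8, 14]
a[3] = a[2]*a[1] = 8*7 = 56 → [7, 7, 8, 56]
a[-1] = a[-1]+a[0] = 56+7 = 63 → [7, 7, 8, 63]
append a[1]+a[-1] = 7+63 = 70 → [7, 7, 8, 63, 70]
sum = 155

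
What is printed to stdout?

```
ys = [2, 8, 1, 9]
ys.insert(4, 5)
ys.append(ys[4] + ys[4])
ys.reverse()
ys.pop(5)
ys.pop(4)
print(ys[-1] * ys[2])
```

insert 5 at 4 → [2, 8, 1, 9, 5]
append ys[4]+ys[4] = 5+5 = 10 → [2, 8, 1, 9, 5, 10]
reverse → [10, 5, 9, 1, 8, 2]
pop(5) removes 2 → [10, 5, 9, 1, 8]
pop(4) removes 8 → [10, 5, 9, 1]
ys[-1]*ys[2] = 1*9 = 9

9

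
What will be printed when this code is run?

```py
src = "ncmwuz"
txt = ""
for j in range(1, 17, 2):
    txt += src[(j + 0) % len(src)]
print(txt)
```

cwzcwzcw

j=1: add src[1]='c' → 'c'
j=3: add src[3]='w' → 'cw'
j=5: add src[5]='z' → 'cwz'
j=7: add src[1]='c' → 'cwzc'
j=9: add src[3]='w' → 'cwzcw'
j=11: add src[5]='z' → 'cwzcwz'
j=13: add src[1]='c' → 'cwzcwzc'
j=15: add src[3]='w' → 'cwzcwzcw'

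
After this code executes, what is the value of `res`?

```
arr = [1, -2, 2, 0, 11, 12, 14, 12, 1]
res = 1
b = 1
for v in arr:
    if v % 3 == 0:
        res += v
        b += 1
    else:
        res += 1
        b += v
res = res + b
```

62

v=1: not %3==0, res = 1+1 = 2; b=2
v=-2: not %3==0, res = 2+1 = 3; b=0
v=2: not %3==0, res = 3+1 = 4; b=2
v=0: %3==0, res = 4+0 = 4; b=3
v=11: not %3==0, res = 4+1 = 5; b=14
v=12: %3==0, res = 5+12 = 17; b=15
v=14: not %3==0, res = 17+1 = 18; b=29
v=12: %3==0, res = 18+12 = 30; b=30
v=1: not %3==0, res = 30+1 = 31; b=31
res+b = 31+31 = 62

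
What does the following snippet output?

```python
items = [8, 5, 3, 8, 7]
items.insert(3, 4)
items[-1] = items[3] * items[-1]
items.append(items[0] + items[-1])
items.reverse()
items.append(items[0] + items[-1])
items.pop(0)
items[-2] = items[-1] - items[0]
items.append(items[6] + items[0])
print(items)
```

insert 4 at 3 → [8, 5, 3, 4, 8, 7]
items[-1] = items[3]*items[-1] = 4*7 = 28 → [8, 5, 3, 4, 8, 28]
append items[0]+items[-1] = 8+28 = 36 → [8, 5, 3, 4, 8, 28, 36]
reverse → [36, 28, 8, 4, 3, 5, 8]
append items[0]+items[-1] = 36+8 = 44 → [36, 28, 8, 4, 3, 5, 8, 44]
pop(0) removes 36 → [28, 8, 4, 3, 5, 8, 44]
items[-2] = items[-1]-items[0] = 44-28 = 16 → [28, 8, 4, 3, 5, 16, 44]
append items[6]+items[0] = 44+28 = 72 → [28, 8, 4, 3, 5, 16, 44, 72]

[28, 8, 4, 3, 5, 16, 44, 72]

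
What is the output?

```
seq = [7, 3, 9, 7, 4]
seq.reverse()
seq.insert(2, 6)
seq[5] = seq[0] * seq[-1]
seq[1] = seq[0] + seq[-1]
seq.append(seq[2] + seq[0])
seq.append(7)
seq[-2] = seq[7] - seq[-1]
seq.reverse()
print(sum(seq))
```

reverse → [4, 7, 9, 3, 7]
insert 6 at 2 → [4, 7, 6, 9, 3, 7]
seq[5] = seq[0]*seq[-1] = 4*7 = 28 → [4, 7, 6, 9, 3, 28]
seq[1] = seq[0]+seq[-1] = 4+28 = 32 → [4, 32, 6, 9, 3, 28]
append seq[2]+seq[0] = 6+4 = 10 → [4, 32, 6, 9, 3, 28, 10]
append 7 → [4, 32, 6, 9, 3, 28, 10, 7]
seq[-2] = seq[7]-seq[-1] = 7-7 = 0 → [4, 32, 6, 9, 3, 28, 0, 7]
reverse → [7, 0, 28, 3, 9, 6, 32, 4]
sum = 89

89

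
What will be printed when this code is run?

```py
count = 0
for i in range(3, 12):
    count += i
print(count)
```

i=3: count = 0+3 = 3
i=4: count = 3+4 = 7
i=5: count = 7+5 = 12
i=6: count = 12+6 = 18
i=7: count = 18+7 = 25
i=8: count = 25+8 = 33
i=9: count = 33+9 = 42
i=10: count = 42+10 = 52
i=11: count = 52+11 = 63

63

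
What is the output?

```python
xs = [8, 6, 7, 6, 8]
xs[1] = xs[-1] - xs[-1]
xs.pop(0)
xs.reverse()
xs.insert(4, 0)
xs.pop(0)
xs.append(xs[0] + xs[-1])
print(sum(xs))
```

xs[1] = xs[-1]-xs[-1] = 8-8 = 0 → [8, 0, 7, 6, 8]
pop(0) removes 8 → [0, 7, 6, 8]
reverse → [8, 6, 7, 0]
insert 0 at 4 → [8, 6, 7, 0, 0]
pop(0) removes 8 → [6, 7, 0, 0]
append xs[0]+xs[-1] = 6+0 = 6 → [6, 7, 0, 0, 6]
sum = 19

19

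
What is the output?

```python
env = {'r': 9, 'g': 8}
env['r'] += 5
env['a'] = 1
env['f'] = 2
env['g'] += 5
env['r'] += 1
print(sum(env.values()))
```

env['r'] = 9+5 = 14 → {'r': 14, 'g': 8}
env['a'] = 1 → {'r': 14, 'g': 8, 'a': 1}
env['f'] = 2 → {'r': 14, 'g': 8, 'a': 1, 'f': 2}
env['g'] = 8+5 = 13 → {'r': 14, 'g': 13, 'a': 1, 'f': 2}
env['r'] = 14+1 = 15 → {'r': 15, 'g': 13, 'a': 1, 'f': 2}
sum of values = 31

31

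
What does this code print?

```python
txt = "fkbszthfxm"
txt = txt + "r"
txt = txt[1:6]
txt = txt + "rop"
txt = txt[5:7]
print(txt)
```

ro

+ 'r' → 'fkbszthfxmr'
slice [1:6] → 'kbszt'
+ 'rop' → 'kbsztrop'
slice [5:7] → 'ro'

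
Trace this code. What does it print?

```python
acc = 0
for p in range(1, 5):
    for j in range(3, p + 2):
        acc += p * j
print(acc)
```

p=2,j=3: acc = 0+6 = 6
p=3,j=3: acc = 6+9 = 15
p=3,j=4: acc = 15+12 = 27
p=4,j=3: acc = 27+12 = 39
p=4,j=4: acc = 39+16 = 55
p=4,j=5: acc = 55+20 = 75

75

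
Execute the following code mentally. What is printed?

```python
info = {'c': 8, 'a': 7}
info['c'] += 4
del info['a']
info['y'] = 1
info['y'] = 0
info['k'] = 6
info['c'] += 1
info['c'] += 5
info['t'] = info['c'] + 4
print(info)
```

{'c': 18, 'y': 0, 'k': 6, 't': 22}

info['c'] = 8+4 = 12 → {'c': 12, 'a': 7}
del 'a' → {'c': 12}
info['y'] = 1 → {'c': 12, 'y': 1}
info['y'] = 0 → {'c': 12, 'y': 0}
info['k'] = 6 → {'c': 12, 'y': 0, 'k': 6}
info['c'] = 12+1 = 13 → {'c': 13, 'y': 0, 'k': 6}
info['c'] = 13+5 = 18 → {'c': 18, 'y': 0, 'k': 6}
info['t'] = info['c']+4 = 22 → {'c': 18, 'y': 0, 'k': 6, 't': 22}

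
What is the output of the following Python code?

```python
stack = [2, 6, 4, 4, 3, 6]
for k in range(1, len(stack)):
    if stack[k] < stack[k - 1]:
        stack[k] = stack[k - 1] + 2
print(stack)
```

[2, 6, 8, 10, 12, 14]

k=1: 6>=2, unchanged → [2, 6, 4, 4, 3, 6]
k=2: 4<6, stack[2] = 6+2 = 8 → [2, 6, 8, 4, 3, 6]
k=3: 4<8, stack[3] = 8+2 = 10 → [2, 6, 8, 10, 3, 6]
k=4: 3<10, stack[4] = 10+2 = 12 → [2, 6, 8, 10, 12, 6]
k=5: 6<12, stack[5] = 12+2 = 14 → [2, 6, 8, 10, 12, 14]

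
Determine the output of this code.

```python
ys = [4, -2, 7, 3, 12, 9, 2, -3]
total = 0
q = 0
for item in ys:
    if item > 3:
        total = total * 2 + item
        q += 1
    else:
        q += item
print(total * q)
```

item=4: >3, total = 0*2+4 = 4; q=1
item=-2: not >3; q=-1
item=7: >3, total = 4*2+7 = 15; q=0
item=3: not >3; q=3
item=12: >3, total = 15*2+12 = 42; q=4
item=9: >3, total = 42*2+9 = 93; q=5
item=2: not >3; q=7
item=-3: not >3; q=4
total*q = 93*4 = 372

372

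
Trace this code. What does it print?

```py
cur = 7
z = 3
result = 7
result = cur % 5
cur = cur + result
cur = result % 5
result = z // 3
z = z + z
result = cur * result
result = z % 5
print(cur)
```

2

result = 7%5 = 2
cur = 7+2 = 9
cur = 2%5 = 2
result = 3//3 = 1
z = 3+3 = 6
result = 2*1 = 2
result = 6%5 = 1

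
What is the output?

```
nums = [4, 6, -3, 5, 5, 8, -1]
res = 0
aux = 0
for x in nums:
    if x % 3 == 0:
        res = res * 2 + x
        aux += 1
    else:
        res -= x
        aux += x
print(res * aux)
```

-552

x=4: not %3==0, res = 0-4 = -4; aux=4
x=6: %3==0, res = (-4)*2+6 = -2; aux=5
x=-3: %3==0, res = (-2)*2+(-3) = -7; aux=6
x=5: not %3==0, res = (-7)-5 = -12; aux=11
x=5: not %3==0, res = (-12)-5 = -17; aux=16
x=8: not %3==0, res = (-17)-8 = -25; aux=24
x=-1: not %3==0, res = (-25)-(-1) = -24; aux=23
res*aux = (-24)*23 = -552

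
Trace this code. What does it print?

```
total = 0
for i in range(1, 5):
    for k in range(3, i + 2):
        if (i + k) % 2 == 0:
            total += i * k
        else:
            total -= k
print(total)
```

10

i=2,k=3: odd sum, total = 0-3 = -3
i=3,k=3: even sum, total = (-3)+9 = 6
i=3,k=4: odd sum, total = 6-4 = 2
i=4,k=3: odd sum, total = 2-3 = -1
i=4,k=4: even sum, total = (-1)+16 = 15
i=4,k=5: odd sum, total = 15-5 = 10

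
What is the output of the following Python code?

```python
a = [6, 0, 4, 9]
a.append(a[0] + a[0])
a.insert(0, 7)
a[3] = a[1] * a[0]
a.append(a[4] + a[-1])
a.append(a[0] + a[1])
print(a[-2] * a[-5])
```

append a[0]+a[0] = 6+6 = 12 → [6, 0, 4, 9, 12]
insert 7 at 0 → [7, 6, 0, 4, 9, 12]
a[3] = a[1]*a[0] = 6*7 = 42 → [7, 6, 0, 42, 9, 12]
append a[4]+a[-1] = 9+12 = 21 → [7, 6, 0, 42, 9, 12, 21]
append a[0]+a[1] = 7+6 = 13 → [7, 6, 0, 42, 9, 12, 21, 13]
a[-2]*a[-5] = 21*42 = 882

882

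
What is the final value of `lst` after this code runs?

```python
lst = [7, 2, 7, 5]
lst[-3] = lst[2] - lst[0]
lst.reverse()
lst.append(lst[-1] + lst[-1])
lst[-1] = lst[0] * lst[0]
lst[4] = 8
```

lst[-3] = lst[2]-lst[0] = 7-7 = 0 → [7, 0, 7, 5]
reverse → [5, 7, 0, 7]
append lst[-1]+lst[-1] = 7+7 = 14 → [5, 7, 0, 7, 14]
lst[-1] = lst[0]*lst[0] = 5*5 = 25 → [5, 7, 0, 7, 25]
lst[4] = 8 → [5, 7, 0, 7, 8]

[5, 7, 0, 7, 8]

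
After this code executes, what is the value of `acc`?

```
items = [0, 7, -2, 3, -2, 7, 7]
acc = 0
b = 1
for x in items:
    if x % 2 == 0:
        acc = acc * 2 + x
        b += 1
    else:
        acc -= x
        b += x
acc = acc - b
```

-82

x=0: even, acc = 0*2+0 = 0; b=2
x=7: not even, acc = 0-7 = -7; b=9
x=-2: even, acc = (-7)*2+(-2) = -16; b=10
x=3: not even, acc = (-16)-3 = -19; b=13
x=-2: even, acc = (-19)*2+(-2) = -40; b=14
x=7: not even, acc = (-40)-7 = -47; b=21
x=7: not even, acc = (-47)-7 = -54; b=28
acc-b = (-54)-28 = -82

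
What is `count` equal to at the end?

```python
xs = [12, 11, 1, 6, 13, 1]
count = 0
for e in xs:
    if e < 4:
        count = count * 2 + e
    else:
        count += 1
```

e=12: not <4, count = 0+1 = 1
e=11: not <4, count = 1+1 = 2
e=1: <4, count = 2*2+1 = 5
e=6: not <4, count = 5+1 = 6
e=13: not <4, count = 6+1 = 7
e=1: <4, count = 7*2+1 = 15

15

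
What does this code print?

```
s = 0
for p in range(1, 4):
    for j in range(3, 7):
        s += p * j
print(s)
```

p=1,j=3: s = 0+3 = 3
p=1,j=4: s = 3+4 = 7
p=1,j=5: s = 7+5 = 12
p=1,j=6: s = 12+6 = 18
p=2,j=3: s = 18+6 = 24
p=2,j=4: s = 24+8 = 32
p=2,j=5: s = 32+10 = 42
p=2,j=6: s = 42+12 = 54
p=3,j=3: s = 54+9 = 63
p=3,j=4: s = 63+12 = 75
p=3,j=5: s = 75+15 = 90
p=3,j=6: s = 90+18 = 108

108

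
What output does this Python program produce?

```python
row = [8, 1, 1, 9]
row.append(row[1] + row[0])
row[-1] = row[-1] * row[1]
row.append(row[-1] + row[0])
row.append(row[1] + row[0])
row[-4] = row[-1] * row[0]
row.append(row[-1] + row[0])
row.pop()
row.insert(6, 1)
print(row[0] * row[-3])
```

136

append row[1]+row[0] = 1+8 = 9 → [8, 1, 1, 9, 9]
row[-1] = row[-1]*row[1] = 9*1 = 9 → [8, 1, 1, 9, 9]
append row[-1]+row[0] = 9+8 = 17 → [8, 1, 1, 9, 9, 17]
append row[1]+row[0] = 1+8 = 9 → [8, 1, 1, 9, 9, 17, 9]
row[-4] = row[-1]*row[0] = 9*8 = 72 → [8, 1, 1, 72, 9, 17, 9]
append row[-1]+row[0] = 9+8 = 17 → [8, 1, 1, 72, 9, 17, 9, 17]
pop() removes 17 → [8, 1, 1, 72, 9, 17, 9]
insert 1 at 6 → [8, 1, 1, 72, 9, 17, 1, 9]
row[0]*row[-3] = 8*17 = 136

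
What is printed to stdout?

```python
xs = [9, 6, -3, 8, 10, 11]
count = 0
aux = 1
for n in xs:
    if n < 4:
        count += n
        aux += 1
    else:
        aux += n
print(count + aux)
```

43

n=9: not <4; aux=10
n=6: not <4; aux=16
n=-3: <4, count = 0+(-3) = -3; aux=17
n=8: not <4; aux=25
n=10: not <4; aux=35
n=11: not <4; aux=46
count+aux = (-3)+46 = 43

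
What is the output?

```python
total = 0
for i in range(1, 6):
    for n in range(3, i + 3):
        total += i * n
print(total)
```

250

i=1,n=3: total = 0+3 = 3
i=2,n=3: total = 3+6 = 9
i=2,n=4: total = 9+8 = 17
i=3,n=3: total = 17+9 = 26
i=3,n=4: total = 26+12 = 38
i=3,n=5: total = 38+15 = 53
i=4,n=3: total = 53+12 = 65
i=4,n=4: total = 65+16 = 81
i=4,n=5: total = 81+20 = 101
i=4,n=6: total = 101+24 = 125
i=5,n=3: total = 125+15 = 140
i=5,n=4: total = 140+20 = 160
i=5,n=5: total = 160+25 = 185
i=5,n=6: total = 185+30 = 215
i=5,n=7: total = 215+35 = 250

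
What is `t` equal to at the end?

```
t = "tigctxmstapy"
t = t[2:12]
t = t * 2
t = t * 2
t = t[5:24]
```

'stapygctxmstapygctx'

slice [2:12] → 'gctxmstapy'
repeat ×2 → 'gctxmstapygctxmstapy'
repeat ×2 → 'gctxmstapygctxmstapygctxmstapygctxmstapy'
slice [5:24] → 'stapygctxmstapygctx'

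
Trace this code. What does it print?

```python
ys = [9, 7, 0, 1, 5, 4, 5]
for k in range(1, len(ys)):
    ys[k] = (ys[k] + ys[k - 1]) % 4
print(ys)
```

k=1: ys[1] = (7+9)%4 = 0 → [9, 0, 0, 1, 5, 4, 5]
k=2: ys[2] = (0+0)%4 = 0 → [9, 0, 0, 1, 5, 4, 5]
k=3: ys[3] = (1+0)%4 = 1 → [9, 0, 0, 1, 5, 4, 5]
k=4: ys[4] = (5+1)%4 = 2 → [9, 0, 0, 1, 2, 4, 5]
k=5: ys[5] = (4+2)%4 = 2 → [9, 0, 0, 1, 2, 2, 5]
k=6: ys[6] = (5+2)%4 = 3 → [9, 0, 0, 1, 2, 2, 3]

[9, 0, 0, 1, 2, 2, 3]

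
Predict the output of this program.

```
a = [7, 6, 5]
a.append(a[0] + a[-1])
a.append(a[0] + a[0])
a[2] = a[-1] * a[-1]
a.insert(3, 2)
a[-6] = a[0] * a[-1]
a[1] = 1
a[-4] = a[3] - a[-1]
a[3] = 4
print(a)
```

append a[0]+a[-1] = 7+5 = 12 → [7, 6, 5, 12]
append a[0]+a[0] = 7+7 = 14 → [7, 6, 5, 12, 14]
a[2] = a[-1]*a[-1] = 14*14 = 196 → [7, 6, 196, 12, 14]
insert 2 at 3 → [7, 6, 196, 2, 12, 14]
a[-6] = a[0]*a[-1] = 7*14 = 98 → [98, 6, 196, 2, 12, 14]
a[1] = 1 → [98, 1, 196, 2, 12, 14]
a[-4] = a[3]-a[-1] = 2-14 = -12 → [98, 1, -12, 2, 12, 14]
a[3] = 4 → [98, 1, -12, 4, 12, 14]

[98, 1, -12, 4, 12, 14]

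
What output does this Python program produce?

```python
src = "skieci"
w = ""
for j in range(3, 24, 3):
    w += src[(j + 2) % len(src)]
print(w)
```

j=3: add src[5]='i' → 'i'
j=6: add src[2]='i' → 'ii'
j=9: add src[5]='i' → 'iii'
j=12: add src[2]='i' → 'iiii'
j=15: add src[5]='i' → 'iiiii'
j=18: add src[2]='i' → 'iiiiii'
j=21: add src[5]='i' → 'iiiiiii'

iiiiiii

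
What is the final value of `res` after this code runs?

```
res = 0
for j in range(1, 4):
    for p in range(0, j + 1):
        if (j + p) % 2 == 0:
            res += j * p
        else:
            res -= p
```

14

j=1,p=0: odd sum, res = 0-0 = 0
j=1,p=1: even sum, res = 0+1 = 1
j=2,p=0: even sum, res = 1+0 = 1
j=2,p=1: odd sum, res = 1-1 = 0
j=2,p=2: even sum, res = 0+4 = 4
j=3,p=0: odd sum, res = 4-0 = 4
j=3,p=1: even sum, res = 4+3 = 7
j=3,p=2: odd sum, res = 7-2 = 5
j=3,p=3: even sum, res = 5+9 = 14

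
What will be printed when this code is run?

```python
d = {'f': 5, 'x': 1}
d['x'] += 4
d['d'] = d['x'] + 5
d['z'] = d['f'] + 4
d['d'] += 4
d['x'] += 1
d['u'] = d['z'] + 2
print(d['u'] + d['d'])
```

d['x'] = 1+4 = 5 → {'f': 5, 'x': 5}
d['d'] = d['x']+5 = 10 → {'f': 5, 'x': 5, 'd': 10}
d['z'] = d['f']+4 = 9 → {'f': 5, 'x': 5, 'd': 10, 'z': 9}
d['d'] = 10+4 = 14 → {'f': 5, 'x': 5, 'd': 14, 'z': 9}
d['x'] = 5+1 = 6 → {'f': 5, 'x': 6, 'd': 14, 'z': 9}
d['u'] = d['z']+2 = 11 → {'f': 5, 'x': 6, 'd': 14, 'z': 9, 'u': 11}
d['u']+d['d'] = 11+14 = 25

25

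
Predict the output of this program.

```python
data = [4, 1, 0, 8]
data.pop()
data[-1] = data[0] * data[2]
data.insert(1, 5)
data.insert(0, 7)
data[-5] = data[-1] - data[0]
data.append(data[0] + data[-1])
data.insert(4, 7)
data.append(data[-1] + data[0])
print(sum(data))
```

-11

pop() removes 8 → [4, 1, 0]
data[-1] = data[0]*data[2] = 4*0 = 0 → [4, 1, 0]
insert 5 at 1 → [4, 5, 1, 0]
insert 7 at 0 → [7, 4, 5, 1, 0]
data[-5] = data[-1]-data[0] = 0-7 = -7 → [-7, 4, 5, 1, 0]
append data[0]+data[-1] = (-7)+0 = -7 → [-7, 4, 5, 1, 0, -7]
insert 7 at 4 → [-7, 4, 5, 1, 7, 0, -7]
append data[-1]+data[0] = (-7)+(-7) = -14 → [-7, 4, 5, 1, 7, 0, -7, -14]
sum = -11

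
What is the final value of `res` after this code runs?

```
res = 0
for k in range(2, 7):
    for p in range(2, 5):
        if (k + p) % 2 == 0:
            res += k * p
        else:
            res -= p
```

k=2,p=2: even sum, res = 0+4 = 4
k=2,p=3: odd sum, res = 4-3 = 1
k=2,p=4: even sum, res = 1+8 = 9
k=3,p=2: odd sum, res = 9-2 = 7
k=3,p=3: even sum, res = 7+9 = 16
k=3,p=4: odd sum, res = 16-4 = 12
k=4,p=2: even sum, res = 12+8 = 20
k=4,p=3: odd sum, res = 20-3 = 17
k=4,p=4: even sum, res = 17+16 = 33
k=5,p=2: odd sum, res = 33-2 = 31
k=5,p=3: even sum, res = 31+15 = 46
k=5,p=4: odd sum, res = 46-4 = 42
k=6,p=2: even sum, res = 42+12 = 54
k=6,p=3: odd sum, res = 54-3 = 51
k=6,p=4: even sum, res = 51+24 = 75

75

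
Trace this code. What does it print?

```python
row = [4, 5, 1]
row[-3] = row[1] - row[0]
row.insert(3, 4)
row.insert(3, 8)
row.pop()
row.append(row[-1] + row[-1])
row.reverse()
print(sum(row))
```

31

row[-3] = row[1]-row[0] = 5-4 = 1 → [1, 5, 1]
insert 4 at 3 → [1, 5, 1, 4]
insert 8 at 3 → [1, 5, 1, 8, 4]
pop() removes 4 → [1, 5, 1, 8]
append row[-1]+row[-1] = 8+8 = 16 → [1, 5, 1, 8, 16]
reverse → [16, 8, 1, 5, 1]
sum = 31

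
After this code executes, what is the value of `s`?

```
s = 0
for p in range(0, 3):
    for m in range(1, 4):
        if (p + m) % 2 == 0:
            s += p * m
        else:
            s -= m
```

-2

p=0,m=1: odd sum, s = 0-1 = -1
p=0,m=2: even sum, s = (-1)+0 = -1
p=0,m=3: odd sum, s = (-1)-3 = -4
p=1,m=1: even sum, s = (-4)+1 = -3
p=1,m=2: odd sum, s = (-3)-2 = -5
p=1,m=3: even sum, s = (-5)+3 = -2
p=2,m=1: odd sum, s = (-2)-1 = -3
p=2,m=2: even sum, s = (-3)+4 = 1
p=2,m=3: odd sum, s = 1-3 = -2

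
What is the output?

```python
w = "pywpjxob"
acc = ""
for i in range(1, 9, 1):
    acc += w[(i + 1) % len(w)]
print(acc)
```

wpjxobpy

i=1: add w[2]='w' → 'w'
i=2: add w[3]='p' → 'wp'
i=3: add w[4]='j' → 'wpj'
i=4: add w[5]='x' → 'wpjx'
i=5: add w[6]='o' → 'wpjxo'
i=6: add w[7]='b' → 'wpjxob'
i=7: add w[0]='p' → 'wpjxobp'
i=8: add w[1]='y' → 'wpjxobpy'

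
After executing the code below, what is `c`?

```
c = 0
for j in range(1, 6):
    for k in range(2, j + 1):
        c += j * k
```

j=2,k=2: c = 0+4 = 4
j=3,k=2: c = 4+6 = 10
j=3,k=3: c = 10+9 = 19
j=4,k=2: c = 19+8 = 27
j=4,k=3: c = 27+12 = 39
j=4,k=4: c = 39+16 = 55
j=5,k=2: c = 55+10 = 65
j=5,k=3: c = 65+15 = 80
j=5,k=4: c = 80+20 = 100
j=5,k=5: c = 100+25 = 125

125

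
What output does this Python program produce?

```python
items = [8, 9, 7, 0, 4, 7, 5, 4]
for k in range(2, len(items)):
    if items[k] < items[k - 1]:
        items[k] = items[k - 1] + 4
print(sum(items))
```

k=2: 7<9, items[2] = 9+4 = 13 → [8, 9, 13, 0, 4, 7, 5, 4]
k=3: 0<13, items[3] = 13+4 = 17 → [8, 9, 13, 17, 4, 7, 5, 4]
k=4: 4<17, items[4] = 17+4 = 21 → [8, 9, 13, 17, 21, 7, 5, 4]
k=5: 7<21, items[5] = 21+4 = 25 → [8, 9, 13, 17, 21, 25, 5, 4]
k=6: 5<25, items[6] = 25+4 = 29 → [8, 9, 13, 17, 21, 25, 29, 4]
k=7: 4<29, items[7] = 29+4 = 33 → [8, 9, 13, 17, 21, 25, 29, 33]
sum = 155

155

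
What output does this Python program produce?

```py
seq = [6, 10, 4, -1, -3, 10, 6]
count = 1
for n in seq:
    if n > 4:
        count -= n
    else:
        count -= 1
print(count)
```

n=6: >4, count = 1-6 = -5
n=10: >4, count = (-5)-10 = -15
n=4: not >4, count = (-15)-1 = -16
n=-1: not >4, count = (-16)-1 = -17
n=-3: not >4, count = (-17)-1 = -18
n=10: >4, count = (-18)-10 = -28
n=6: >4, count = (-28)-6 = -34

-34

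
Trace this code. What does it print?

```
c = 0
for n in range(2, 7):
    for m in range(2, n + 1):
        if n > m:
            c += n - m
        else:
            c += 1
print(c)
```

n=2,m=2: not 2>2, c = 0+1 = 1
n=3,m=2: 3>2, c = 1+1 = 2
n=3,m=3: not 3>3, c = 2+1 = 3
n=4,m=2: 4>2, c = 3+2 = 5
n=4,m=3: 4>3, c = 5+1 = 6
n=4,m=4: not 4>4, c = 6+1 = 7
n=5,m=2: 5>2, c = 7+3 = 10
n=5,m=3: 5>3, c = 10+2 = 12
n=5,m=4: 5>4, c = 12+1 = 13
n=5,m=5: not 5>5, c = 13+1 = 14
n=6,m=2: 6>2, c = 14+4 = 18
n=6,m=3: 6>3, c = 18+3 = 21
n=6,m=4: 6>4, c = 21+2 = 23
n=6,m=5: 6>5, c = 23+1 = 24
n=6,m=6: not 6>6, c = 24+1 = 25

25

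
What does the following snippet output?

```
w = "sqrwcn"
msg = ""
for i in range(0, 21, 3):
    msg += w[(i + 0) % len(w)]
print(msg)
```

i=0: add w[0]='s' → 's'
i=3: add w[3]='w' → 'sw'
i=6: add w[0]='s' → 'sws'
i=9: add w[3]='w' → 'swsw'
i=12: add w[0]='s' → 'swsws'
i=15: add w[3]='w' → 'swswsw'
i=18: add w[0]='s' → 'swswsws'

swswsws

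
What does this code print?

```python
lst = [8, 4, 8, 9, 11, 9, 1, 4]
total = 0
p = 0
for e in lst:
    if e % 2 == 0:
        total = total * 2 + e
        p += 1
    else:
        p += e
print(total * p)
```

e=8: even, total = 0*2+8 = 8; p=1
e=4: even, total = 8*2+4 = 20; p=2
e=8: even, total = 20*2+8 = 48; p=3
e=9: not even; p=12
e=11: not even; p=23
e=9: not even; p=32
e=1: not even; p=33
e=4: even, total = 48*2+4 = 100; p=34
total*p = 100*34 = 3400

3400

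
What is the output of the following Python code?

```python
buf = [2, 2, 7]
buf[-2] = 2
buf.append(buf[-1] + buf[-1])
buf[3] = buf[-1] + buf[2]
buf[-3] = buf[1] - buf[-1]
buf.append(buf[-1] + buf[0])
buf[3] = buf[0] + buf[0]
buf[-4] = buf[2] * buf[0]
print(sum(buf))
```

buf[-2] = 2 → [2, 2, 7]
append buf[-1]+buf[-1] = 7+7 = 14 → [2, 2, 7, 14]
buf[3] = buf[-1]+buf[2] = 14+7 = 21 → [2, 2, 7, 21]
buf[-3] = buf[1]-buf[-1] = 2-21 = -19 → [2, -19, 7, 21]
append buf[-1]+buf[0] = 21+2 = 23 → [2, -19, 7, 21, 23]
buf[3] = buf[0]+buf[0] = 2+2 = 4 → [2, -19, 7, 4, 23]
buf[-4] = buf[2]*buf[0] = 7*2 = 14 → [2, 14, 7, 4, 23]
sum = 50

50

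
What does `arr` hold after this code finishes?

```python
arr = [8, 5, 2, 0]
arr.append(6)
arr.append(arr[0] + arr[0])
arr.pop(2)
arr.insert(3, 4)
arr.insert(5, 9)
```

[8, 5, 0, 4, 6, 9, 16]

append 6 → [8, 5, 2, 0, 6]
append arr[0]+arr[0] = 8+8 = 16 → [8, 5, 2, 0, 6, 16]
pop(2) removes 2 → [8, 5, 0, 6, 16]
insert 4 at 3 → [8, 5, 0, 4, 6, 16]
insert 9 at 5 → [8, 5, 0, 4, 6, 9, 16]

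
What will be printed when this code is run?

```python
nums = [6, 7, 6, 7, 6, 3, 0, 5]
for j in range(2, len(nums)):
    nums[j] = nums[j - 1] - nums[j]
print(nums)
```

[6, 7, 1, -6, -12, -15, -15, -20]

j=2: nums[2] = 7-6 = 1 → [6, 7, 1, 7, 6, 3, 0, 5]
j=3: nums[3] = 1-7 = -6 → [6, 7, 1, -6, 6, 3, 0, 5]
j=4: nums[4] = (-6)-6 = -12 → [6, 7, 1, -6, -12, 3, 0, 5]
j=5: nums[5] = (-12)-3 = -15 → [6, 7, 1, -6, -12, -15, 0, 5]
j=6: nums[6] = (-15)-0 = -15 → [6, 7, 1, -6, -12, -15, -15, 5]
j=7: nums[7] = (-15)-5 = -20 → [6, 7, 1, -6, -12, -15, -15, -20]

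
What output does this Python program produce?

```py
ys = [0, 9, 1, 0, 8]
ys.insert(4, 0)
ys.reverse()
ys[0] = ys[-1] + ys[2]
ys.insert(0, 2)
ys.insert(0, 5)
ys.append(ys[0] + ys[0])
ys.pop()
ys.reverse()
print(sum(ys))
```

insert 0 at 4 → [0, 9, 1, 0, 0, 8]
reverse → [8, 0, 0, 1, 9, 0]
ys[0] = ys[-1]+ys[2] = 0+0 = 0 → [0, 0, 0, 1, 9, 0]
insert 2 at 0 → [2, 0, 0, 0, 1, 9, 0]
insert 5 at 0 → [5, 2, 0, 0, 0, 1, 9, 0]
append ys[0]+ys[0] = 5+5 = 10 → [5, 2, 0, 0, 0, 1, 9, 0, 10]
pop() removes 10 → [5, 2, 0, 0, 0, 1, 9, 0]
reverse → [0, 9, 1, 0, 0, 0, 2, 5]
sum = 17

17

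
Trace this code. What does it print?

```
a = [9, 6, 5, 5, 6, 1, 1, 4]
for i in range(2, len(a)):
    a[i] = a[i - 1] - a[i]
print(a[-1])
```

i=2: a[2] = 6-5 = 1 → [9, 6, 1, 5, 6, 1, 1, 4]
i=3: a[3] = 1-5 = -4 → [9, 6, 1, -4, 6, 1, 1, 4]
i=4: a[4] = (-4)-6 = -10 → [9, 6, 1, -4, -10, 1, 1, 4]
i=5: a[5] = (-10)-1 = -11 → [9, 6, 1, -4, -10, -11, 1, 4]
i=6: a[6] = (-11)-1 = -12 → [9, 6, 1, -4, -10, -11, -12, 4]
i=7: a[7] = (-12)-4 = -16 → [9, 6, 1, -4, -10, -11, -12, -16]

-16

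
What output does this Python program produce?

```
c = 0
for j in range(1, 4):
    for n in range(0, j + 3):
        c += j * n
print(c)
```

71

j=1,n=0: c = 0+0 = 0
j=1,n=1: c = 0+1 = 1
j=1,n=2: c = 1+2 = 3
j=1,n=3: c = 3+3 = 6
j=2,n=0: c = 6+0 = 6
j=2,n=1: c = 6+2 = 8
j=2,n=2: c = 8+4 = 12
j=2,n=3: c = 12+6 = 18
j=2,n=4: c = 18+8 = 26
j=3,n=0: c = 26+0 = 26
j=3,n=1: c = 26+3 = 29
j=3,n=2: c = 29+6 = 35
j=3,n=3: c = 35+9 = 44
j=3,n=4: c = 44+12 = 56
j=3,n=5: c = 56+15 = 71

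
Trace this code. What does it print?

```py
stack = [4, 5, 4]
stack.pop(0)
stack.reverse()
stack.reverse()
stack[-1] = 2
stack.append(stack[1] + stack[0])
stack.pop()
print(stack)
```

[5, 2]

pop(0) removes 4 → [5, 4]
reverse → [4, 5]
reverse → [5, 4]
stack[-1] = 2 → [5, 2]
append stack[1]+stack[0] = 2+5 = 7 → [5, 2, 7]
pop() removes 7 → [5, 2]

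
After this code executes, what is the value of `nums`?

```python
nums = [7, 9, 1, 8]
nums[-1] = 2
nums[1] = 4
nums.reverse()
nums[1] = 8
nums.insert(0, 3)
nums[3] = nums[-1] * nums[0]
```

[3, 2, 8, 21, 7]

nums[-1] = 2 → [7, 9, 1, 2]
nums[1] = 4 → [7, 4, 1, 2]
reverse → [2, 1, 4, 7]
nums[1] = 8 → [2, 8, 4, 7]
insert 3 at 0 → [3, 2, 8, 4, 7]
nums[3] = nums[-1]*nums[0] = 7*3 = 21 → [3, 2, 8, 21, 7]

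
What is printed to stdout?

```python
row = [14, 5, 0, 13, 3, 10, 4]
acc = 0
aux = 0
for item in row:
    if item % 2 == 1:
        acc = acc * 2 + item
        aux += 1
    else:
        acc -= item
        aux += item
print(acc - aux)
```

item=14: not odd, acc = 0-14 = -14; aux=14
item=5: odd, acc = (-14)*2+5 = -23; aux=15
item=0: not odd, acc = (-23)-0 = -23; aux=15
item=13: odd, acc = (-23)*2+13 = -33; aux=16
item=3: odd, acc = (-33)*2+3 = -63; aux=17
item=10: not odd, acc = (-63)-10 = -73; aux=27
item=4: not odd, acc = (-73)-4 = -77; aux=31
acc-aux = (-77)-31 = -108

-108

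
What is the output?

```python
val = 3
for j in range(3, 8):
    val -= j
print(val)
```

j=3: val = 3-3 = 0
j=4: val = 0-4 = -4
j=5: val = (-4)-5 = -9
j=6: val = (-9)-6 = -15
j=7: val = (-15)-7 = -22

-22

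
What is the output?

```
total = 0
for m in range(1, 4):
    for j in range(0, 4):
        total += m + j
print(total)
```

42

m=1,j=0: total = 0+1 = 1
m=1,j=1: total = 1+2 = 3
m=1,j=2: total = 3+3 = 6
m=1,j=3: total = 6+4 = 10
m=2,j=0: total = 10+2 = 12
m=2,j=1: total = 12+3 = 15
m=2,j=2: total = 15+4 = 19
m=2,j=3: total = 19+5 = 24
m=3,j=0: total = 24+3 = 27
m=3,j=1: total = 27+4 = 31
m=3,j=2: total = 31+5 = 36
m=3,j=3: total = 36+6 = 42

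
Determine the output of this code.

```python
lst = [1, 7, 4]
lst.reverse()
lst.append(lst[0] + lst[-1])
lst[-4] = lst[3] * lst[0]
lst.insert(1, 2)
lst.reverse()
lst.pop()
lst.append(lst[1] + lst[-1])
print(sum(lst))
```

18

reverse → [4, 7, 1]
append lst[0]+lst[-1] = 4+1 = 5 → [4, 7, 1, 5]
lst[-4] = lst[3]*lst[0] = 5*4 = 20 → [20, 7, 1, 5]
insert 2 at 1 → [20, 2, 7, 1, 5]
reverse → [5, 1, 7, 2, 20]
pop() removes 20 → [5, 1, 7, 2]
append lst[1]+lst[-1] = 1+2 = 3 → [5, 1, 7, 2, 3]
sum = 18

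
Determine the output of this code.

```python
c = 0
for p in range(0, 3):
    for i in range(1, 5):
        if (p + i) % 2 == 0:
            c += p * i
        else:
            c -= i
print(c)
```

2

p=0,i=1: odd sum, c = 0-1 = -1
p=0,i=2: even sum, c = (-1)+0 = -1
p=0,i=3: odd sum, c = (-1)-3 = -4
p=0,i=4: even sum, c = (-4)+0 = -4
p=1,i=1: even sum, c = (-4)+1 = -3
p=1,i=2: odd sum, c = (-3)-2 = -5
p=1,i=3: even sum, c = (-5)+3 = -2
p=1,i=4: odd sum, c = (-2)-4 = -6
p=2,i=1: odd sum, c = (-6)-1 = -7
p=2,i=2: even sum, c = (-7)+4 = -3
p=2,i=3: odd sum, c = (-3)-3 = -6
p=2,i=4: even sum, c = (-6)+8 = 2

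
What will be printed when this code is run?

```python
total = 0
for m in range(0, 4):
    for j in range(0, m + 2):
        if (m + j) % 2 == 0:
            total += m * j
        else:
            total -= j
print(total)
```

4

m=0,j=0: even sum, total = 0+0 = 0
m=0,j=1: odd sum, total = 0-1 = -1
m=1,j=0: odd sum, total = (-1)-0 = -1
m=1,j=1: even sum, total = (-1)+1 = 0
m=1,j=2: odd sum, total = 0-2 = -2
m=2,j=0: even sum, total = (-2)+0 = -2
m=2,j=1: odd sum, total = (-2)-1 = -3
m=2,j=2: even sum, total = (-3)+4 = 1
m=2,j=3: odd sum, total = 1-3 = -2
m=3,j=0: odd sum, total = (-2)-0 = -2
m=3,j=1: even sum, total = (-2)+3 = 1
m=3,j=2: odd sum, total = 1-2 = -1
m=3,j=3: even sum, total = (-1)+9 = 8
m=3,j=4: odd sum, total = 8-4 = 4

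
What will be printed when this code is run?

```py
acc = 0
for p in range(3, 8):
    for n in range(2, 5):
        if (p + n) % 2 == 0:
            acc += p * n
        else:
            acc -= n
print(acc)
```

81

p=3,n=2: odd sum, acc = 0-2 = -2
p=3,n=3: even sum, acc = (-2)+9 = 7
p=3,n=4: odd sum, acc = 7-4 = 3
p=4,n=2: even sum, acc = 3+8 = 11
p=4,n=3: odd sum, acc = 11-3 = 8
p=4,n=4: even sum, acc = 8+16 = 24
p=5,n=2: odd sum, acc = 24-2 = 22
p=5,n=3: even sum, acc = 22+15 = 37
p=5,n=4: odd sum, acc = 37-4 = 33
p=6,n=2: even sum, acc = 33+12 = 45
p=6,n=3: odd sum, acc = 45-3 = 42
p=6,n=4: even sum, acc = 42+24 = 66
p=7,n=2: odd sum, acc = 66-2 = 64
p=7,n=3: even sum, acc = 64+21 = 85
p=7,n=4: odd sum, acc = 85-4 = 81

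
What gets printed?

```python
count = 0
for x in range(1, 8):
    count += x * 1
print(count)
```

28

x=1: count = 0+1*1 = 1
x=2: count = 1+2*1 = 3
x=3: count = 3+3*1 = 6
x=4: count = 6+4*1 = 10
x=5: count = 10+5*1 = 15
x=6: count = 15+6*1 = 21
x=7: count = 21+7*1 = 28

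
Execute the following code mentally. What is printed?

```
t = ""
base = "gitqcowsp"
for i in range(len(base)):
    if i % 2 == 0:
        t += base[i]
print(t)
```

i=0: add 'g' → 'g'
i=1: skip
i=2: add 't' → 'gt'
i=3: skip
i=4: add 'c' → 'gtc'
i=5: skip
i=6: add 'w' → 'gtcw'
i=7: skip
i=8: add 'p' → 'gtcwp'

gtcwp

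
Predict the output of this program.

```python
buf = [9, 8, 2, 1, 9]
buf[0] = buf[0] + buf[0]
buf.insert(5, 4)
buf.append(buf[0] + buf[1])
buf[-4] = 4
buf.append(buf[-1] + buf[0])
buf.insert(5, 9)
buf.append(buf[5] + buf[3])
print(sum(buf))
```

137

buf[0] = buf[0]+buf[0] = 9+9 = 18 → [18, 8, 2, 1, 9]
insert 4 at 5 → [18, 8, 2, 1, 9, 4]
append buf[0]+buf[1] = 18+8 = 26 → [18, 8, 2, 1, 9, 4, 26]
buf[-4] = 4 → [18, 8, 2, 4, 9, 4, 26]
append buf[-1]+buf[0] = 26+18 = 44 → [18, 8, 2, 4, 9, 4, 26, 44]
insert 9 at 5 → [18, 8, 2, 4, 9, 9, 4, 26, 44]
append buf[5]+buf[3] = 9+4 = 13 → [18, 8, 2, 4, 9, 9, 4, 26, 44, 13]
sum = 137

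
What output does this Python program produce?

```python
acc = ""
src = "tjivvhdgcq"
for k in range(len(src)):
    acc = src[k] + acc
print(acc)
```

k=0: prepend 't' → 't'
k=1: prepend 'j' → 'jt'
k=2: prepend 'i' → 'ijt'
k=3: prepend 'v' → 'vijt'
k=4: prepend 'v' → 'vvijt'
k=5: prepend 'h' → 'hvvijt'
k=6: prepend 'd' → 'dhvvijt'
k=7: prepend 'g' → 'gdhvvijt'
k=8: prepend 'c' → 'cgdhvvijt'
k=9: prepend 'q' → 'qcgdhvvijt'

qcgdhvvijt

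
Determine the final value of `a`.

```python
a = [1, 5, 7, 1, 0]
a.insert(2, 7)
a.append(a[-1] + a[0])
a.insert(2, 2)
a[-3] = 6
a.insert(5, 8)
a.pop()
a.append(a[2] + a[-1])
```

insert 7 at 2 → [1, 5, 7, 7, 1, 0]
append a[-1]+a[0] = 0+1 = 1 → [1, 5, 7, 7, 1, 0, 1]
insert 2 at 2 → [1, 5, 2, 7, 7, 1, 0, 1]
a[-3] = 6 → [1, 5, 2, 7, 7, 6, 0, 1]
insert 8 at 5 → [1, 5, 2, 7, 7, 8, 6, 0, 1]
pop() removes 1 → [1, 5, 2, 7, 7, 8, 6, 0]
append a[2]+a[-1] = 2+0 = 2 → [1, 5, 2, 7, 7, 8, 6, 0, 2]

[1, 5, 2, 7, 7, 8, 6, 0, 2]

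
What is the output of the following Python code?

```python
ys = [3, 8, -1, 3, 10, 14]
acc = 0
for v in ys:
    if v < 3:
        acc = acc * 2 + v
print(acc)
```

-1

v=3: not <3
v=8: not <3
v=-1: <3, acc = 0*2+(-1) = -1
v=3: not <3
v=10: not <3
v=14: not <3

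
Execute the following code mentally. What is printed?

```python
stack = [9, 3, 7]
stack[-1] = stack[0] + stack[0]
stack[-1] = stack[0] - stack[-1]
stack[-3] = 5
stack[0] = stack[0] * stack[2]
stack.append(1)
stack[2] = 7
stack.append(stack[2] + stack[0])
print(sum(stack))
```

-72

stack[-1] = stack[0]+stack[0] = 9+9 = 18 → [9, 3, 18]
stack[-1] = stack[0]-stack[-1] = 9-18 = -9 → [9, 3, -9]
stack[-3] = 5 → [5, 3, -9]
stack[0] = stack[0]*stack[2] = 5*(-9) = -45 → [-45, 3, -9]
append 1 → [-45, 3, -9, 1]
stack[2] = 7 → [-45, 3, 7, 1]
append stack[2]+stack[0] = 7+(-45) = -38 → [-45, 3, 7, 1, -38]
sum = -72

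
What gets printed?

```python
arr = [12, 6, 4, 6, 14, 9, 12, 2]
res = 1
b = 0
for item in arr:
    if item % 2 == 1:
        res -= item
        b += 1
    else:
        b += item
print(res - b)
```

item=12: not odd; b=12
item=6: not odd; b=18
item=4: not odd; b=22
item=6: not odd; b=28
item=14: not odd; b=42
item=9: odd, res = 1-9 = -8; b=43
item=12: not odd; b=55
item=2: not odd; b=57
res-b = (-8)-57 = -65

-65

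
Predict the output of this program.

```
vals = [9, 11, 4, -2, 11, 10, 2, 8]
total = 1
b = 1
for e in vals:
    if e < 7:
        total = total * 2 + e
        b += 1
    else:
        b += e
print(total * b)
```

e=9: not <7; b=10
e=11: not <7; b=21
e=4: <7, total = 1*2+4 = 6; b=22
e=-2: <7, total = 6*2+(-2) = 10; b=23
e=11: not <7; b=34
e=10: not <7; b=44
e=2: <7, total = 10*2+2 = 22; b=45
e=8: not <7; b=53
total*b = 22*53 = 1166

1166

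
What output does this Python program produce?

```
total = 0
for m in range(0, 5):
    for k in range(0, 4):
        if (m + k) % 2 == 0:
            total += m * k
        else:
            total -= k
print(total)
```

m=0,k=0: even sum, total = 0+0 = 0
m=0,k=1: odd sum, total = 0-1 = -1
m=0,k=2: even sum, total = (-1)+0 = -1
m=0,k=3: odd sum, total = (-1)-3 = -4
m=1,k=0: odd sum, total = (-4)-0 = -4
m=1,k=1: even sum, total = (-4)+1 = -3
m=1,k=2: odd sum, total = (-3)-2 = -5
m=1,k=3: even sum, total = (-5)+3 = -2
m=2,k=0: even sum, total = (-2)+0 = -2
m=2,k=1: odd sum, total = (-2)-1 = -3
m=2,k=2: even sum, total = (-3)+4 = 1
m=2,k=3: odd sum, total = 1-3 = -2
m=3,k=0: odd sum, total = (-2)-0 = -2
m=3,k=1: even sum, total = (-2)+3 = 1
m=3,k=2: odd sum, total = 1-2 = -1
m=3,k=3: even sum, total = (-1)+9 = 8
m=4,k=0: even sum, total = 8+0 = 8
m=4,k=1: odd sum, total = 8-1 = 7
m=4,k=2: even sum, total = 7+8 = 15
m=4,k=3: odd sum, total = 15-3 = 12

12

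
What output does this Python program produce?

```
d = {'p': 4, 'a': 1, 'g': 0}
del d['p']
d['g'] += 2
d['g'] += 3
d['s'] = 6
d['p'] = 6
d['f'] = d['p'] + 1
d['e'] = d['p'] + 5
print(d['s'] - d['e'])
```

-5

del 'p' → {'a': 1, 'g': 0}
d['g'] = 0+2 = 2 → {'a': 1, 'g': 2}
d['g'] = 2+3 = 5 → {'a': 1, 'g': 5}
d['s'] = 6 → {'a': 1, 'g': 5, 's': 6}
d['p'] = 6 → {'a': 1, 'g': 5, 's': 6, 'p': 6}
d['f'] = d['p']+1 = 7 → {'a': 1, 'g': 5, 's': 6, 'p': 6, 'f': 7}
d['e'] = d['p']+5 = 11 → {'a': 1, 'g': 5, 's': 6, 'p': 6, 'f': 7, 'e': 11}
d['s']-d['e'] = 6-11 = -5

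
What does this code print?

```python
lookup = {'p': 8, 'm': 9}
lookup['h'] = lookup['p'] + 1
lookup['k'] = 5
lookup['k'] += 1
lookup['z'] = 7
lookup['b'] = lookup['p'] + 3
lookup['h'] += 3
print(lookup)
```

{'p': 8, 'm': 9, 'h': 12, 'k': 6, 'z': 7, 'b': 11}

lookup['h'] = lookup['p']+1 = 9 → {'p': 8, 'm': 9, 'h': 9}
lookup['k'] = 5 → {'p': 8, 'm': 9, 'h': 9, 'k': 5}
lookup['k'] = 5+1 = 6 → {'p': 8, 'm': 9, 'h': 9, 'k': 6}
lookup['z'] = 7 → {'p': 8, 'm': 9, 'h': 9, 'k': 6, 'z': 7}
lookup['b'] = lookup['p']+3 = 11 → {'p': 8, 'm': 9, 'h': 9, 'k': 6, 'z': 7, 'b': 11}
lookup['h'] = 9+3 = 12 → {'p': 8, 'm': 9, 'h': 12, 'k': 6, 'z': 7, 'b': 11}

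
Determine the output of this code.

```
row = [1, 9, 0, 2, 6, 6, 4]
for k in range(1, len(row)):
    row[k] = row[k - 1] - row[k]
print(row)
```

[1, -8, -8, -10, -16, -22, -26]

k=1: row[1] = 1-9 = -8 → [1, -8, 0, 2, 6, 6, 4]
k=2: row[2] = (-8)-0 = -8 → [1, -8, -8, 2, 6, 6, 4]
k=3: row[3] = (-8)-2 = -10 → [1, -8, -8, -10, 6, 6, 4]
k=4: row[4] = (-10)-6 = -16 → [1, -8, -8, -10, -16, 6, 4]
k=5: row[5] = (-16)-6 = -22 → [1, -8, -8, -10, -16, -22, 4]
k=6: row[6] = (-22)-4 = -26 → [1, -8, -8, -10, -16, -22, -26]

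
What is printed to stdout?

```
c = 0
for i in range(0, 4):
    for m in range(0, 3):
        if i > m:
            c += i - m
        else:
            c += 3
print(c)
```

i=0,m=0: not 0>0, c = 0+3 = 3
i=0,m=1: not 0>1, c = 3+3 = 6
i=0,m=2: not 0>2, c = 6+3 = 9
i=1,m=0: 1>0, c = 9+1 = 10
i=1,m=1: not 1>1, c = 10+3 = 13
i=1,m=2: not 1>2, c = 13+3 = 16
i=2,m=0: 2>0, c = 16+2 = 18
i=2,m=1: 2>1, c = 18+1 = 19
i=2,m=2: not 2>2, c = 19+3 = 22
i=3,m=0: 3>0, c = 22+3 = 25
i=3,m=1: 3>1, c = 25+2 = 27
i=3,m=2: 3>2, c = 27+1 = 28

28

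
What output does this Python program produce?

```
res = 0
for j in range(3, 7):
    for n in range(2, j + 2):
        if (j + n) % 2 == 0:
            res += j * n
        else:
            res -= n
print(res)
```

104

j=3,n=2: odd sum, res = 0-2 = -2
j=3,n=3: even sum, res = (-2)+9 = 7
j=3,n=4: odd sum, res = 7-4 = 3
j=4,n=2: even sum, res = 3+8 = 11
j=4,n=3: odd sum, res = 11-3 = 8
j=4,n=4: even sum, res = 8+16 = 24
j=4,n=5: odd sum, res = 24-5 = 19
j=5,n=2: odd sum, res = 19-2 = 17
j=5,n=3: even sum, res = 17+15 = 32
j=5,n=4: odd sum, res = 32-4 = 28
j=5,n=5: even sum, res = 28+25 = 53
j=5,n=6: odd sum, res = 53-6 = 47
j=6,n=2: even sum, res = 47+12 = 59
j=6,n=3: odd sum, res = 59-3 = 56
j=6,n=4: even sum, res = 56+24 = 80
j=6,n=5: odd sum, res = 80-5 = 75
j=6,n=6: even sum, res = 75+36 = 111
j=6,n=7: odd sum, res = 111-7 = 104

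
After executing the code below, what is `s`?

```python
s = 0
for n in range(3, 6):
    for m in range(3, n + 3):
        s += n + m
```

n=3,m=3: s = 0+6 = 6
n=3,m=4: s = 6+7 = 13
n=3,m=5: s = 13+8 = 21
n=4,m=3: s = 21+7 = 28
n=4,m=4: s = 28+8 = 36
n=4,m=5: s = 36+9 = 45
n=4,m=6: s = 45+10 = 55
n=5,m=3: s = 55+8 = 63
n=5,m=4: s = 63+9 = 72
n=5,m=5: s = 72+10 = 82
n=5,m=6: s = 82+11 = 93
n=5,m=7: s = 93+12 = 105

105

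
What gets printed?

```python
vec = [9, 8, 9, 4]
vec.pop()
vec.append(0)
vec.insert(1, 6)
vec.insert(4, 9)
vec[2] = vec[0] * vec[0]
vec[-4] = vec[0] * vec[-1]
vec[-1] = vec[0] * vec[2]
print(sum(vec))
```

33

pop() removes 4 → [9, 8, 9]
append 0 → [9, 8, 9, 0]
insert 6 at 1 → [9, 6, 8, 9, 0]
insert 9 at 4 → [9, 6, 8, 9, 9, 0]
vec[2] = vec[0]*vec[0] = 9*9 = 81 → [9, 6, 81, 9, 9, 0]
vec[-4] = vec[0]*vec[-1] = 9*0 = 0 → [9, 6, 0, 9, 9, 0]
vec[-1] = vec[0]*vec[2] = 9*0 = 0 → [9, 6, 0, 9, 9, 0]
sum = 33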